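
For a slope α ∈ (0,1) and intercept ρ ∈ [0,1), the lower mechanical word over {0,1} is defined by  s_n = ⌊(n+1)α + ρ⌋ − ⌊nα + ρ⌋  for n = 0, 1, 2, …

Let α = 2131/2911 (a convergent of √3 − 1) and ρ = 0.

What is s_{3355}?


0

(n+1)α + ρ = (3356·2131) / 2911 = 7151636/2911
nα + ρ     = (3355·2131) / 2911 = 7149505/2911
⌊7151636/2911⌋ = 2456,  ⌊7149505/2911⌋ = 2456
s_{3355} = 2456 − 2456 = 0


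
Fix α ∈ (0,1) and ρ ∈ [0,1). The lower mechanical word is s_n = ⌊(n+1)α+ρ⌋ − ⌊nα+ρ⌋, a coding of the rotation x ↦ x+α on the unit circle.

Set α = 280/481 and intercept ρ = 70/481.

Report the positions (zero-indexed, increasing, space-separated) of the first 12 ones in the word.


n=0: ⌊350/481⌋−⌊70/481⌋ = 0−0 = 0
n=1: ⌊630/481⌋−⌊350/481⌋ = 1−0 = 1  ← one
n=2: ⌊910/481⌋−⌊630/481⌋ = 1−1 = 0
n=3: ⌊1190/481⌋−⌊910/481⌋ = 2−1 = 1  ← one
n=4: ⌊1470/481⌋−⌊1190/481⌋ = 3−2 = 1  ← one
n=5: ⌊1750/481⌋−⌊1470/481⌋ = 3−3 = 0
n=6: ⌊2030/481⌋−⌊1750/481⌋ = 4−3 = 1  ← one
n=7: ⌊2310/481⌋−⌊2030/481⌋ = 4−4 = 0
n=8: ⌊2590/481⌋−⌊2310/481⌋ = 5−4 = 1  ← one
n=9: ⌊2870/481⌋−⌊2590/481⌋ = 5−5 = 0
n=10: ⌊3150/481⌋−⌊2870/481⌋ = 6−5 = 1  ← one
n=11: ⌊3430/481⌋−⌊3150/481⌋ = 7−6 = 1  ← one
n=12: ⌊3710/481⌋−⌊3430/481⌋ = 7−7 = 0
n=13: ⌊3990/481⌋−⌊3710/481⌋ = 8−7 = 1  ← one
n=14: ⌊4270/481⌋−⌊3990/481⌋ = 8−8 = 0
n=15: ⌊4550/481⌋−⌊4270/481⌋ = 9−8 = 1  ← one
n=16: ⌊4830/481⌋−⌊4550/481⌋ = 10−9 = 1  ← one
n=17: ⌊5110/481⌋−⌊4830/481⌋ = 10−10 = 0
n=18: ⌊5390/481⌋−⌊5110/481⌋ = 11−10 = 1  ← one
n=19: ⌊5670/481⌋−⌊5390/481⌋ = 11−11 = 0
n=20: ⌊5950/481⌋−⌊5670/481⌋ = 12−11 = 1  ← one
positions of the first 12 ones: 1 3 4 6 8 10 11 13 15 16 18 20

1 3 4 6 8 10 11 13 15 16 18 20


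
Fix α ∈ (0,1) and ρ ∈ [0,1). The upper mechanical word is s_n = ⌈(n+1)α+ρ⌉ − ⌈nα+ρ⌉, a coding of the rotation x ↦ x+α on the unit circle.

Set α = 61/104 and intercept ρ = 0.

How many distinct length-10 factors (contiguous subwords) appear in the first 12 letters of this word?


3

t_n = ⌈(n·61)/104⌉ for n = 0 … 12:
  n=0…9: ⌈0/104⌉=0 ⌈61/104⌉=1 ⌈122/104⌉=2 ⌈183/104⌉=2 ⌈244/104⌉=3 ⌈305/104⌉=3 ⌈366/104⌉=4 ⌈427/104⌉=5 ⌈488/104⌉=5 ⌈549/104⌉=6
  n=10…12: ⌈610/104⌉=6 ⌈671/104⌉=7 ⌈732/104⌉=8
s_n = t_(n+1) − t_n for n = 0 … 11 gives
prefix = 110101101011
slide a length-10 window over [0..9] … [2..11] (3 windows); first occurrence of each distinct factor:
  [  0..  9] 1101011010
  [  1.. 10] 1010110101
  [  2.. 11] 0101101011
distinct factors: {0101101011, 1010110101, 1101011010}
count = 3  (Sturmian bound for length 10 is 11)


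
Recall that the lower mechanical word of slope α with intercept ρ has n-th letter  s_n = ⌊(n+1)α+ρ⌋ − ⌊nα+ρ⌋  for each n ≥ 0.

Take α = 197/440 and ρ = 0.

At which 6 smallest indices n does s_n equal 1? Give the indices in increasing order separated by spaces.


n=0: ⌊197/440⌋−⌊0/440⌋ = 0−0 = 0
n=1: ⌊394/440⌋−⌊197/440⌋ = 0−0 = 0
n=2: ⌊591/440⌋−⌊394/440⌋ = 1−0 = 1  ← one
n=3: ⌊788/440⌋−⌊591/440⌋ = 1−1 = 0
n=4: ⌊985/440⌋−⌊788/440⌋ = 2−1 = 1  ← one
n=5: ⌊1182/440⌋−⌊985/440⌋ = 2−2 = 0
n=6: ⌊1379/440⌋−⌊1182/440⌋ = 3−2 = 1  ← one
n=7: ⌊1576/440⌋−⌊1379/440⌋ = 3−3 = 0
n=8: ⌊1773/440⌋−⌊1576/440⌋ = 4−3 = 1  ← one
n=9: ⌊1970/440⌋−⌊1773/440⌋ = 4−4 = 0
n=10: ⌊2167/440⌋−⌊1970/440⌋ = 4−4 = 0
n=11: ⌊2364/440⌋−⌊2167/440⌋ = 5−4 = 1  ← one
n=12: ⌊2561/440⌋−⌊2364/440⌋ = 5−5 = 0
n=13: ⌊2758/440⌋−⌊2561/440⌋ = 6−5 = 1  ← one
positions of the first 6 ones: 2 4 6 8 11 13

2 4 6 8 11 13


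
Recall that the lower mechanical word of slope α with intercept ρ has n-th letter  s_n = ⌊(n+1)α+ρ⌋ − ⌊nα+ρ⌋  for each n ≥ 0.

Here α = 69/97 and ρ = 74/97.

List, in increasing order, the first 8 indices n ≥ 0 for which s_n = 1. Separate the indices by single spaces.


n=0: ⌊143/97⌋−⌊74/97⌋ = 1−0 = 1  ← one
n=1: ⌊212/97⌋−⌊143/97⌋ = 2−1 = 1  ← one
n=2: ⌊281/97⌋−⌊212/97⌋ = 2−2 = 0
n=3: ⌊350/97⌋−⌊281/97⌋ = 3−2 = 1  ← one
n=4: ⌊419/97⌋−⌊350/97⌋ = 4−3 = 1  ← one
n=5: ⌊488/97⌋−⌊419/97⌋ = 5−4 = 1  ← one
n=6: ⌊557/97⌋−⌊488/97⌋ = 5−5 = 0
n=7: ⌊626/97⌋−⌊557/97⌋ = 6−5 = 1  ← one
n=8: ⌊695/97⌋−⌊626/97⌋ = 7−6 = 1  ← one
n=9: ⌊764/97⌋−⌊695/97⌋ = 7−7 = 0
n=10: ⌊833/97⌋−⌊764/97⌋ = 8−7 = 1  ← one
positions of the first 8 ones: 0 1 3 4 5 7 8 10

0 1 3 4 5 7 8 10


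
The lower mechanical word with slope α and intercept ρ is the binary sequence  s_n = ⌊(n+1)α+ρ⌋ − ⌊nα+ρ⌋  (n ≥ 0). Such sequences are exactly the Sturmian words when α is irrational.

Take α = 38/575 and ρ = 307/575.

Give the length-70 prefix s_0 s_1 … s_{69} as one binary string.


n=0: ⌊(1·38+307)/575⌋ − ⌊(0·38+307)/575⌋ = ⌊345/575⌋ − ⌊307/575⌋ = 0 − 0 = 0
n=1: ⌊(2·38+307)/575⌋ − ⌊(1·38+307)/575⌋ = ⌊383/575⌋ − ⌊345/575⌋ = 0 − 0 = 0
n=2: ⌊(3·38+307)/575⌋ − ⌊(2·38+307)/575⌋ = ⌊421/575⌋ − ⌊383/575⌋ = 0 − 0 = 0
n=3: ⌊(4·38+307)/575⌋ − ⌊(3·38+307)/575⌋ = ⌊459/575⌋ − ⌊421/575⌋ = 0 − 0 = 0
n=4: ⌊(5·38+307)/575⌋ − ⌊(4·38+307)/575⌋ = ⌊497/575⌋ − ⌊459/575⌋ = 0 − 0 = 0
n=5: ⌊(6·38+307)/575⌋ − ⌊(5·38+307)/575⌋ = ⌊535/575⌋ − ⌊497/575⌋ = 0 − 0 = 0
n=6: ⌊(7·38+307)/575⌋ − ⌊(6·38+307)/575⌋ = ⌊573/575⌋ − ⌊535/575⌋ = 0 − 0 = 0
n=7: ⌊(8·38+307)/575⌋ − ⌊(7·38+307)/575⌋ = ⌊611/575⌋ − ⌊573/575⌋ = 1 − 0 = 1
n=8: ⌊(9·38+307)/575⌋ − ⌊(8·38+307)/575⌋ = ⌊649/575⌋ − ⌊611/575⌋ = 1 − 1 = 0
n=9: ⌊(10·38+307)/575⌋ − ⌊(9·38+307)/575⌋ = ⌊687/575⌋ − ⌊649/575⌋ = 1 − 1 = 0
n=10: ⌊(11·38+307)/575⌋ − ⌊(10·38+307)/575⌋ = ⌊725/575⌋ − ⌊687/575⌋ = 1 − 1 = 0
n=11: ⌊(12·38+307)/575⌋ − ⌊(11·38+307)/575⌋ = ⌊763/575⌋ − ⌊725/575⌋ = 1 − 1 = 0
n=12: ⌊(13·38+307)/575⌋ − ⌊(12·38+307)/575⌋ = ⌊801/575⌋ − ⌊763/575⌋ = 1 − 1 = 0
n=13: ⌊(14·38+307)/575⌋ − ⌊(13·38+307)/575⌋ = ⌊839/575⌋ − ⌊801/575⌋ = 1 − 1 = 0
n=14: ⌊(15·38+307)/575⌋ − ⌊(14·38+307)/575⌋ = ⌊877/575⌋ − ⌊839/575⌋ = 1 − 1 = 0
n=15: ⌊(16·38+307)/575⌋ − ⌊(15·38+307)/575⌋ = ⌊915/575⌋ − ⌊877/575⌋ = 1 − 1 = 0
n=16: ⌊(17·38+307)/575⌋ − ⌊(16·38+307)/575⌋ = ⌊953/575⌋ − ⌊915/575⌋ = 1 − 1 = 0
n=17: ⌊(18·38+307)/575⌋ − ⌊(17·38+307)/575⌋ = ⌊991/575⌋ − ⌊953/575⌋ = 1 − 1 = 0
n=18: ⌊(19·38+307)/575⌋ − ⌊(18·38+307)/575⌋ = ⌊1029/575⌋ − ⌊991/575⌋ = 1 − 1 = 0
n=19: ⌊(20·38+307)/575⌋ − ⌊(19·38+307)/575⌋ = ⌊1067/575⌋ − ⌊1029/575⌋ = 1 − 1 = 0
n=20: ⌊(21·38+307)/575⌋ − ⌊(20·38+307)/575⌋ = ⌊1105/575⌋ − ⌊1067/575⌋ = 1 − 1 = 0
n=21: ⌊(22·38+307)/575⌋ − ⌊(21·38+307)/575⌋ = ⌊1143/575⌋ − ⌊1105/575⌋ = 1 − 1 = 0
n=22: ⌊(23·38+307)/575⌋ − ⌊(22·38+307)/575⌋ = ⌊1181/575⌋ − ⌊1143/575⌋ = 2 − 1 = 1
n=23: ⌊(24·38+307)/575⌋ − ⌊(23·38+307)/575⌋ = ⌊1219/575⌋ − ⌊1181/575⌋ = 2 − 2 = 0
n=24: ⌊(25·38+307)/575⌋ − ⌊(24·38+307)/575⌋ = ⌊1257/575⌋ − ⌊1219/575⌋ = 2 − 2 = 0
n=25: ⌊(26·38+307)/575⌋ − ⌊(25·38+307)/575⌋ = ⌊1295/575⌋ − ⌊1257/575⌋ = 2 − 2 = 0
n=26: ⌊(27·38+307)/575⌋ − ⌊(26·38+307)/575⌋ = ⌊1333/575⌋ − ⌊1295/575⌋ = 2 − 2 = 0
n=27: ⌊(28·38+307)/575⌋ − ⌊(27·38+307)/575⌋ = ⌊1371/575⌋ − ⌊1333/575⌋ = 2 − 2 = 0
n=28: ⌊(29·38+307)/575⌋ − ⌊(28·38+307)/575⌋ = ⌊1409/575⌋ − ⌊1371/575⌋ = 2 − 2 = 0
n=29: ⌊(30·38+307)/575⌋ − ⌊(29·38+307)/575⌋ = ⌊1447/575⌋ − ⌊1409/575⌋ = 2 − 2 = 0
n=30: ⌊(31·38+307)/575⌋ − ⌊(30·38+307)/575⌋ = ⌊1485/575⌋ − ⌊1447/575⌋ = 2 − 2 = 0
n=31: ⌊(32·38+307)/575⌋ − ⌊(31·38+307)/575⌋ = ⌊1523/575⌋ − ⌊1485/575⌋ = 2 − 2 = 0
n=32: ⌊(33·38+307)/575⌋ − ⌊(32·38+307)/575⌋ = ⌊1561/575⌋ − ⌊1523/575⌋ = 2 − 2 = 0
n=33: ⌊(34·38+307)/575⌋ − ⌊(33·38+307)/575⌋ = ⌊1599/575⌋ − ⌊1561/575⌋ = 2 − 2 = 0
n=34: ⌊(35·38+307)/575⌋ − ⌊(34·38+307)/575⌋ = ⌊1637/575⌋ − ⌊1599/575⌋ = 2 − 2 = 0
n=35: ⌊(36·38+307)/575⌋ − ⌊(35·38+307)/575⌋ = ⌊1675/575⌋ − ⌊1637/575⌋ = 2 − 2 = 0
n=36: ⌊(37·38+307)/575⌋ − ⌊(36·38+307)/575⌋ = ⌊1713/575⌋ − ⌊1675/575⌋ = 2 − 2 = 0
n=37: ⌊(38·38+307)/575⌋ − ⌊(37·38+307)/575⌋ = ⌊1751/575⌋ − ⌊1713/575⌋ = 3 − 2 = 1
n=38: ⌊(39·38+307)/575⌋ − ⌊(38·38+307)/575⌋ = ⌊1789/575⌋ − ⌊1751/575⌋ = 3 − 3 = 0
n=39: ⌊(40·38+307)/575⌋ − ⌊(39·38+307)/575⌋ = ⌊1827/575⌋ − ⌊1789/575⌋ = 3 − 3 = 0
n=40: ⌊(41·38+307)/575⌋ − ⌊(40·38+307)/575⌋ = ⌊1865/575⌋ − ⌊1827/575⌋ = 3 − 3 = 0
n=41: ⌊(42·38+307)/575⌋ − ⌊(41·38+307)/575⌋ = ⌊1903/575⌋ − ⌊1865/575⌋ = 3 − 3 = 0
n=42: ⌊(43·38+307)/575⌋ − ⌊(42·38+307)/575⌋ = ⌊1941/575⌋ − ⌊1903/575⌋ = 3 − 3 = 0
n=43: ⌊(44·38+307)/575⌋ − ⌊(43·38+307)/575⌋ = ⌊1979/575⌋ − ⌊1941/575⌋ = 3 − 3 = 0
n=44: ⌊(45·38+307)/575⌋ − ⌊(44·38+307)/575⌋ = ⌊2017/575⌋ − ⌊1979/575⌋ = 3 − 3 = 0
n=45: ⌊(46·38+307)/575⌋ − ⌊(45·38+307)/575⌋ = ⌊2055/575⌋ − ⌊2017/575⌋ = 3 − 3 = 0
n=46: ⌊(47·38+307)/575⌋ − ⌊(46·38+307)/575⌋ = ⌊2093/575⌋ − ⌊2055/575⌋ = 3 − 3 = 0
n=47: ⌊(48·38+307)/575⌋ − ⌊(47·38+307)/575⌋ = ⌊2131/575⌋ − ⌊2093/575⌋ = 3 − 3 = 0
n=48: ⌊(49·38+307)/575⌋ − ⌊(48·38+307)/575⌋ = ⌊2169/575⌋ − ⌊2131/575⌋ = 3 − 3 = 0
n=49: ⌊(50·38+307)/575⌋ − ⌊(49·38+307)/575⌋ = ⌊2207/575⌋ − ⌊2169/575⌋ = 3 − 3 = 0
n=50: ⌊(51·38+307)/575⌋ − ⌊(50·38+307)/575⌋ = ⌊2245/575⌋ − ⌊2207/575⌋ = 3 − 3 = 0
n=51: ⌊(52·38+307)/575⌋ − ⌊(51·38+307)/575⌋ = ⌊2283/575⌋ − ⌊2245/575⌋ = 3 − 3 = 0
n=52: ⌊(53·38+307)/575⌋ − ⌊(52·38+307)/575⌋ = ⌊2321/575⌋ − ⌊2283/575⌋ = 4 − 3 = 1
n=53: ⌊(54·38+307)/575⌋ − ⌊(53·38+307)/575⌋ = ⌊2359/575⌋ − ⌊2321/575⌋ = 4 − 4 = 0
n=54: ⌊(55·38+307)/575⌋ − ⌊(54·38+307)/575⌋ = ⌊2397/575⌋ − ⌊2359/575⌋ = 4 − 4 = 0
n=55: ⌊(56·38+307)/575⌋ − ⌊(55·38+307)/575⌋ = ⌊2435/575⌋ − ⌊2397/575⌋ = 4 − 4 = 0
n=56: ⌊(57·38+307)/575⌋ − ⌊(56·38+307)/575⌋ = ⌊2473/575⌋ − ⌊2435/575⌋ = 4 − 4 = 0
n=57: ⌊(58·38+307)/575⌋ − ⌊(57·38+307)/575⌋ = ⌊2511/575⌋ − ⌊2473/575⌋ = 4 − 4 = 0
n=58: ⌊(59·38+307)/575⌋ − ⌊(58·38+307)/575⌋ = ⌊2549/575⌋ − ⌊2511/575⌋ = 4 − 4 = 0
n=59: ⌊(60·38+307)/575⌋ − ⌊(59·38+307)/575⌋ = ⌊2587/575⌋ − ⌊2549/575⌋ = 4 − 4 = 0
n=60: ⌊(61·38+307)/575⌋ − ⌊(60·38+307)/575⌋ = ⌊2625/575⌋ − ⌊2587/575⌋ = 4 − 4 = 0
n=61: ⌊(62·38+307)/575⌋ − ⌊(61·38+307)/575⌋ = ⌊2663/575⌋ − ⌊2625/575⌋ = 4 − 4 = 0
n=62: ⌊(63·38+307)/575⌋ − ⌊(62·38+307)/575⌋ = ⌊2701/575⌋ − ⌊2663/575⌋ = 4 − 4 = 0
n=63: ⌊(64·38+307)/575⌋ − ⌊(63·38+307)/575⌋ = ⌊2739/575⌋ − ⌊2701/575⌋ = 4 − 4 = 0
n=64: ⌊(65·38+307)/575⌋ − ⌊(64·38+307)/575⌋ = ⌊2777/575⌋ − ⌊2739/575⌋ = 4 − 4 = 0
n=65: ⌊(66·38+307)/575⌋ − ⌊(65·38+307)/575⌋ = ⌊2815/575⌋ − ⌊2777/575⌋ = 4 − 4 = 0
n=66: ⌊(67·38+307)/575⌋ − ⌊(66·38+307)/575⌋ = ⌊2853/575⌋ − ⌊2815/575⌋ = 4 − 4 = 0
n=67: ⌊(68·38+307)/575⌋ − ⌊(67·38+307)/575⌋ = ⌊2891/575⌋ − ⌊2853/575⌋ = 5 − 4 = 1
n=68: ⌊(69·38+307)/575⌋ − ⌊(68·38+307)/575⌋ = ⌊2929/575⌋ − ⌊2891/575⌋ = 5 − 5 = 0
n=69: ⌊(70·38+307)/575⌋ − ⌊(69·38+307)/575⌋ = ⌊2967/575⌋ − ⌊2929/575⌋ = 5 − 5 = 0

0000000100000000000000100000000000000100000000000000100000000000000100


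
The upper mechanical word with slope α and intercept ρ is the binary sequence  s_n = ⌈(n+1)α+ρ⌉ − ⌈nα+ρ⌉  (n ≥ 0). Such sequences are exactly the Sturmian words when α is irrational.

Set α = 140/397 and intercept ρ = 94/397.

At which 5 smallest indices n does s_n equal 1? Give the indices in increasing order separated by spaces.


n=0: ⌈234/397⌉−⌈94/397⌉ = 1−1 = 0
n=1: ⌈374/397⌉−⌈234/397⌉ = 1−1 = 0
n=2: ⌈514/397⌉−⌈374/397⌉ = 2−1 = 1  ← one
n=3: ⌈654/397⌉−⌈514/397⌉ = 2−2 = 0
n=4: ⌈794/397⌉−⌈654/397⌉ = 2−2 = 0
n=5: ⌈934/397⌉−⌈794/397⌉ = 3−2 = 1  ← one
n=6: ⌈1074/397⌉−⌈934/397⌉ = 3−3 = 0
n=7: ⌈1214/397⌉−⌈1074/397⌉ = 4−3 = 1  ← one
n=8: ⌈1354/397⌉−⌈1214/397⌉ = 4−4 = 0
n=9: ⌈1494/397⌉−⌈1354/397⌉ = 4−4 = 0
n=10: ⌈1634/397⌉−⌈1494/397⌉ = 5−4 = 1  ← one
n=11: ⌈1774/397⌉−⌈1634/397⌉ = 5−5 = 0
n=12: ⌈1914/397⌉−⌈1774/397⌉ = 5−5 = 0
n=13: ⌈2054/397⌉−⌈1914/397⌉ = 6−5 = 1  ← one
positions of the first 5 ones: 2 5 7 10 13

2 5 7 10 13


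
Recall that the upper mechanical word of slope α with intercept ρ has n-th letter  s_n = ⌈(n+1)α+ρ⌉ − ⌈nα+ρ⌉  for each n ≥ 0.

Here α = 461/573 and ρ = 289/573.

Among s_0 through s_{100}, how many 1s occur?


81

#1s = Σ_{n=0}^{100} s_n = Σ_{n=0}^{100} (⌈(n+1)α+ρ⌉ − ⌈nα+ρ⌉)
the sum telescopes: every ⌈nα+ρ⌉ with 0 < n < 101 appears once with + and once with −, leaving ⌈101α+ρ⌉ − ⌈0·α+ρ⌉
101α + ρ = (101·461 + 289) / 573 = 46850/573
ρ = 289/573
⌈46850/573⌉ = 82,  ⌈289/573⌉ = 1
#1s = 82 − 1 = 81


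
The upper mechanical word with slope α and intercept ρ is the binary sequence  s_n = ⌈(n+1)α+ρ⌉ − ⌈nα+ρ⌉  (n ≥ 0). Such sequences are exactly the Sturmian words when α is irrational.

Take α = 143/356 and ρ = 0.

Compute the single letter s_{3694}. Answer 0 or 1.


(n+1)α + ρ = (3695·143) / 356 = 528385/356
nα + ρ     = (3694·143) / 356 = 528242/356
⌈528385/356⌉ = 1485,  ⌈528242/356⌉ = 1484
s_{3694} = 1485 − 1484 = 1

1


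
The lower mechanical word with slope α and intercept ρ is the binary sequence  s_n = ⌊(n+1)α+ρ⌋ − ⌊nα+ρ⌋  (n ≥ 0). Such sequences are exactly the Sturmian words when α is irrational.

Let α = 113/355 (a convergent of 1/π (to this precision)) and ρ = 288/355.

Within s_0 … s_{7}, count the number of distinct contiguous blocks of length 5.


t_n = ⌊(n·113+288)/355⌋ for n = 0 … 8:
  n=0…8: ⌊288/355⌋=0 ⌊401/355⌋=1 ⌊514/355⌋=1 ⌊627/355⌋=1 ⌊740/355⌋=2 ⌊853/355⌋=2 ⌊966/355⌋=2 ⌊1079/355⌋=3 ⌊1192/355⌋=3
s_n = t_(n+1) − t_n for n = 0 … 7 gives
prefix = 10010010
slide a length-5 window over [0..4] … [3..7] (4 windows); first occurrence of each distinct factor:
  [  0..  4] 10010
  [  1..  5] 00100
  [  2..  6] 01001
  (the other 1 window repeats one of these)
distinct factors: {00100, 01001, 10010}
count = 3  (Sturmian bound for length 5 is 6)

3


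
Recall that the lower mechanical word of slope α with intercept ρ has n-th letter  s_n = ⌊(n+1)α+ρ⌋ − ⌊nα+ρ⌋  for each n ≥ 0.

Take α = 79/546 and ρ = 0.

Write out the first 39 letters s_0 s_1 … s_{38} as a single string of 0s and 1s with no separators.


n=0: ⌊(1·79)/546⌋ − ⌊(0·79)/546⌋ = ⌊79/546⌋ − ⌊0/546⌋ = 0 − 0 = 0
n=1: ⌊(2·79)/546⌋ − ⌊(1·79)/546⌋ = ⌊158/546⌋ − ⌊79/546⌋ = 0 − 0 = 0
n=2: ⌊(3·79)/546⌋ − ⌊(2·79)/546⌋ = ⌊237/546⌋ − ⌊158/546⌋ = 0 − 0 = 0
n=3: ⌊(4·79)/546⌋ − ⌊(3·79)/546⌋ = ⌊316/546⌋ − ⌊237/546⌋ = 0 − 0 = 0
n=4: ⌊(5·79)/546⌋ − ⌊(4·79)/546⌋ = ⌊395/546⌋ − ⌊316/546⌋ = 0 − 0 = 0
n=5: ⌊(6·79)/546⌋ − ⌊(5·79)/546⌋ = ⌊474/546⌋ − ⌊395/546⌋ = 0 − 0 = 0
n=6: ⌊(7·79)/546⌋ − ⌊(6·79)/546⌋ = ⌊553/546⌋ − ⌊474/546⌋ = 1 − 0 = 1
n=7: ⌊(8·79)/546⌋ − ⌊(7·79)/546⌋ = ⌊632/546⌋ − ⌊553/546⌋ = 1 − 1 = 0
n=8: ⌊(9·79)/546⌋ − ⌊(8·79)/546⌋ = ⌊711/546⌋ − ⌊632/546⌋ = 1 − 1 = 0
n=9: ⌊(10·79)/546⌋ − ⌊(9·79)/546⌋ = ⌊790/546⌋ − ⌊711/546⌋ = 1 − 1 = 0
n=10: ⌊(11·79)/546⌋ − ⌊(10·79)/546⌋ = ⌊869/546⌋ − ⌊790/546⌋ = 1 − 1 = 0
n=11: ⌊(12·79)/546⌋ − ⌊(11·79)/546⌋ = ⌊948/546⌋ − ⌊869/546⌋ = 1 − 1 = 0
n=12: ⌊(13·79)/546⌋ − ⌊(12·79)/546⌋ = ⌊1027/546⌋ − ⌊948/546⌋ = 1 − 1 = 0
n=13: ⌊(14·79)/546⌋ − ⌊(13·79)/546⌋ = ⌊1106/546⌋ − ⌊1027/546⌋ = 2 − 1 = 1
n=14: ⌊(15·79)/546⌋ − ⌊(14·79)/546⌋ = ⌊1185/546⌋ − ⌊1106/546⌋ = 2 − 2 = 0
n=15: ⌊(16·79)/546⌋ − ⌊(15·79)/546⌋ = ⌊1264/546⌋ − ⌊1185/546⌋ = 2 − 2 = 0
n=16: ⌊(17·79)/546⌋ − ⌊(16·79)/546⌋ = ⌊1343/546⌋ − ⌊1264/546⌋ = 2 − 2 = 0
n=17: ⌊(18·79)/546⌋ − ⌊(17·79)/546⌋ = ⌊1422/546⌋ − ⌊1343/546⌋ = 2 − 2 = 0
n=18: ⌊(19·79)/546⌋ − ⌊(18·79)/546⌋ = ⌊1501/546⌋ − ⌊1422/546⌋ = 2 − 2 = 0
n=19: ⌊(20·79)/546⌋ − ⌊(19·79)/546⌋ = ⌊1580/546⌋ − ⌊1501/546⌋ = 2 − 2 = 0
n=20: ⌊(21·79)/546⌋ − ⌊(20·79)/546⌋ = ⌊1659/546⌋ − ⌊1580/546⌋ = 3 − 2 = 1
n=21: ⌊(22·79)/546⌋ − ⌊(21·79)/546⌋ = ⌊1738/546⌋ − ⌊1659/546⌋ = 3 − 3 = 0
n=22: ⌊(23·79)/546⌋ − ⌊(22·79)/546⌋ = ⌊1817/546⌋ − ⌊1738/546⌋ = 3 − 3 = 0
n=23: ⌊(24·79)/546⌋ − ⌊(23·79)/546⌋ = ⌊1896/546⌋ − ⌊1817/546⌋ = 3 − 3 = 0
n=24: ⌊(25·79)/546⌋ − ⌊(24·79)/546⌋ = ⌊1975/546⌋ − ⌊1896/546⌋ = 3 − 3 = 0
n=25: ⌊(26·79)/546⌋ − ⌊(25·79)/546⌋ = ⌊2054/546⌋ − ⌊1975/546⌋ = 3 − 3 = 0
n=26: ⌊(27·79)/546⌋ − ⌊(26·79)/546⌋ = ⌊2133/546⌋ − ⌊2054/546⌋ = 3 − 3 = 0
n=27: ⌊(28·79)/546⌋ − ⌊(27·79)/546⌋ = ⌊2212/546⌋ − ⌊2133/546⌋ = 4 − 3 = 1
n=28: ⌊(29·79)/546⌋ − ⌊(28·79)/546⌋ = ⌊2291/546⌋ − ⌊2212/546⌋ = 4 − 4 = 0
n=29: ⌊(30·79)/546⌋ − ⌊(29·79)/546⌋ = ⌊2370/546⌋ − ⌊2291/546⌋ = 4 − 4 = 0
n=30: ⌊(31·79)/546⌋ − ⌊(30·79)/546⌋ = ⌊2449/546⌋ − ⌊2370/546⌋ = 4 − 4 = 0
n=31: ⌊(32·79)/546⌋ − ⌊(31·79)/546⌋ = ⌊2528/546⌋ − ⌊2449/546⌋ = 4 − 4 = 0
n=32: ⌊(33·79)/546⌋ − ⌊(32·79)/546⌋ = ⌊2607/546⌋ − ⌊2528/546⌋ = 4 − 4 = 0
n=33: ⌊(34·79)/546⌋ − ⌊(33·79)/546⌋ = ⌊2686/546⌋ − ⌊2607/546⌋ = 4 − 4 = 0
n=34: ⌊(35·79)/546⌋ − ⌊(34·79)/546⌋ = ⌊2765/546⌋ − ⌊2686/546⌋ = 5 − 4 = 1
n=35: ⌊(36·79)/546⌋ − ⌊(35·79)/546⌋ = ⌊2844/546⌋ − ⌊2765/546⌋ = 5 − 5 = 0
n=36: ⌊(37·79)/546⌋ − ⌊(36·79)/546⌋ = ⌊2923/546⌋ − ⌊2844/546⌋ = 5 − 5 = 0
n=37: ⌊(38·79)/546⌋ − ⌊(37·79)/546⌋ = ⌊3002/546⌋ − ⌊2923/546⌋ = 5 − 5 = 0
n=38: ⌊(39·79)/546⌋ − ⌊(38·79)/546⌋ = ⌊3081/546⌋ − ⌊3002/546⌋ = 5 − 5 = 0

000000100000010000001000000100000010000


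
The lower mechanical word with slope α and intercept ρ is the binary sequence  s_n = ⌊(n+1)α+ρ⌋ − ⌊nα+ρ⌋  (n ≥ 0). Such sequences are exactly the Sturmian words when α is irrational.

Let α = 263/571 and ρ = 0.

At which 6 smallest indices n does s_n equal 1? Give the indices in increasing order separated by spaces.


2 4 6 8 10 13

n=0: ⌊263/571⌋−⌊0/571⌋ = 0−0 = 0
n=1: ⌊526/571⌋−⌊263/571⌋ = 0−0 = 0
n=2: ⌊789/571⌋−⌊526/571⌋ = 1−0 = 1  ← one
n=3: ⌊1052/571⌋−⌊789/571⌋ = 1−1 = 0
n=4: ⌊1315/571⌋−⌊1052/571⌋ = 2−1 = 1  ← one
n=5: ⌊1578/571⌋−⌊1315/571⌋ = 2−2 = 0
n=6: ⌊1841/571⌋−⌊1578/571⌋ = 3−2 = 1  ← one
n=7: ⌊2104/571⌋−⌊1841/571⌋ = 3−3 = 0
n=8: ⌊2367/571⌋−⌊2104/571⌋ = 4−3 = 1  ← one
n=9: ⌊2630/571⌋−⌊2367/571⌋ = 4−4 = 0
n=10: ⌊2893/571⌋−⌊2630/571⌋ = 5−4 = 1  ← one
n=11: ⌊3156/571⌋−⌊2893/571⌋ = 5−5 = 0
n=12: ⌊3419/571⌋−⌊3156/571⌋ = 5−5 = 0
n=13: ⌊3682/571⌋−⌊3419/571⌋ = 6−5 = 1  ← one
positions of the first 6 ones: 2 4 6 8 10 13


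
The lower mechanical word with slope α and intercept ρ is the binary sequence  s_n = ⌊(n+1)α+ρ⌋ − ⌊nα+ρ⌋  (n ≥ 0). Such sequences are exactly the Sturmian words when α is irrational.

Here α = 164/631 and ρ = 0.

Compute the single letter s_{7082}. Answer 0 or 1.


0

(n+1)α + ρ = (7083·164) / 631 = 1161612/631
nα + ρ     = (7082·164) / 631 = 1161448/631
⌊1161612/631⌋ = 1840,  ⌊1161448/631⌋ = 1840
s_{7082} = 1840 − 1840 = 0


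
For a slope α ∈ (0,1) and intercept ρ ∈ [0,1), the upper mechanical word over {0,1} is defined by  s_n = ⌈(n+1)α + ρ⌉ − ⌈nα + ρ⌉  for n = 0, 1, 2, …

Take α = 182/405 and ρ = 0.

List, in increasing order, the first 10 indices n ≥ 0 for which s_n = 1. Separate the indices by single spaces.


n=0: ⌈182/405⌉−⌈0/405⌉ = 1−0 = 1  ← one
n=1: ⌈364/405⌉−⌈182/405⌉ = 1−1 = 0
n=2: ⌈546/405⌉−⌈364/405⌉ = 2−1 = 1  ← one
n=3: ⌈728/405⌉−⌈546/405⌉ = 2−2 = 0
n=4: ⌈910/405⌉−⌈728/405⌉ = 3−2 = 1  ← one
n=5: ⌈1092/405⌉−⌈910/405⌉ = 3−3 = 0
n=6: ⌈1274/405⌉−⌈1092/405⌉ = 4−3 = 1  ← one
n=7: ⌈1456/405⌉−⌈1274/405⌉ = 4−4 = 0
n=8: ⌈1638/405⌉−⌈1456/405⌉ = 5−4 = 1  ← one
n=9: ⌈1820/405⌉−⌈1638/405⌉ = 5−5 = 0
n=10: ⌈2002/405⌉−⌈1820/405⌉ = 5−5 = 0
n=11: ⌈2184/405⌉−⌈2002/405⌉ = 6−5 = 1  ← one
n=12: ⌈2366/405⌉−⌈2184/405⌉ = 6−6 = 0
n=13: ⌈2548/405⌉−⌈2366/405⌉ = 7−6 = 1  ← one
n=14: ⌈2730/405⌉−⌈2548/405⌉ = 7−7 = 0
n=15: ⌈2912/405⌉−⌈2730/405⌉ = 8−7 = 1  ← one
n=16: ⌈3094/405⌉−⌈2912/405⌉ = 8−8 = 0
n=17: ⌈3276/405⌉−⌈3094/405⌉ = 9−8 = 1  ← one
n=18: ⌈3458/405⌉−⌈3276/405⌉ = 9−9 = 0
n=19: ⌈3640/405⌉−⌈3458/405⌉ = 9−9 = 0
n=20: ⌈3822/405⌉−⌈3640/405⌉ = 10−9 = 1  ← one
positions of the first 10 ones: 0 2 4 6 8 11 13 15 17 20

0 2 4 6 8 11 13 15 17 20


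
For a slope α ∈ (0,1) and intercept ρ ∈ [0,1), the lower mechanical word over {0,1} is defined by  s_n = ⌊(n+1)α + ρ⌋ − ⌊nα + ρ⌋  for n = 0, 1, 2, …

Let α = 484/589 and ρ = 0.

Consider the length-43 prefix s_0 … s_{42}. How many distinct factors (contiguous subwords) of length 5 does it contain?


6

t_n = ⌊(n·484)/589⌋ for n = 0 … 43:
  n=0…9: ⌊0/589⌋=0 ⌊484/589⌋=0 ⌊968/589⌋=1 ⌊1452/589⌋=2 ⌊1936/589⌋=3 ⌊2420/589⌋=4 ⌊2904/589⌋=4 ⌊3388/589⌋=5 ⌊3872/589⌋=6 ⌊4356/589⌋=7
  n=10…19: ⌊4840/589⌋=8 ⌊5324/589⌋=9 ⌊5808/589⌋=9 ⌊6292/589⌋=10 ⌊6776/589⌋=11 ⌊7260/589⌋=12 ⌊7744/589⌋=13 ⌊8228/589⌋=13 ⌊8712/589⌋=14 ⌊9196/589⌋=15
  n=20…29: ⌊9680/589⌋=16 ⌊10164/589⌋=17 ⌊10648/589⌋=18 ⌊11132/589⌋=18 ⌊11616/589⌋=19 ⌊12100/589⌋=20 ⌊12584/589⌋=21 ⌊13068/589⌋=22 ⌊13552/589⌋=23 ⌊14036/589⌋=23
  n=30…39: ⌊14520/589⌋=24 ⌊15004/589⌋=25 ⌊15488/589⌋=26 ⌊15972/589⌋=27 ⌊16456/589⌋=27 ⌊16940/589⌋=28 ⌊17424/589⌋=29 ⌊17908/589⌋=30 ⌊18392/589⌋=31 ⌊18876/589⌋=32
  n=40…43: ⌊19360/589⌋=32 ⌊19844/589⌋=33 ⌊20328/589⌋=34 ⌊20812/589⌋=35
s_n = t_(n+1) − t_n for n = 0 … 42 gives
prefix = 0111101111101111011111011111011110111110111
slide a length-5 window over [0..4] … [38..42] (39 windows); first occurrence of each distinct factor:
  [  0..  4] 01111
  [  1..  5] 11110
  [  2..  6] 11101
  [  3..  7] 11011
  [  4..  8] 10111
  [  6.. 10] 11111
  (the other 33 windows repeat one of these)
distinct factors: {01111, 10111, 11011, 11101, 11110, 11111}
count = 6  (Sturmian bound for length 5 is 6)


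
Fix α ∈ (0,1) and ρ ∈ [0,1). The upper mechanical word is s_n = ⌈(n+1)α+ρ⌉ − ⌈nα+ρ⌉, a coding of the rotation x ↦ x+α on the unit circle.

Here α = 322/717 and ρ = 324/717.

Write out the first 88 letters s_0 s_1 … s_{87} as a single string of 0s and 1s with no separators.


0101010100101010100101010101001010101001010101010010101010010101010010101010100101010100

n=0: ⌈(1·322+324)/717⌉ − ⌈(0·322+324)/717⌉ = ⌈646/717⌉ − ⌈324/717⌉ = 1 − 1 = 0
n=1: ⌈(2·322+324)/717⌉ − ⌈(1·322+324)/717⌉ = ⌈968/717⌉ − ⌈646/717⌉ = 2 − 1 = 1
n=2: ⌈(3·322+324)/717⌉ − ⌈(2·322+324)/717⌉ = ⌈1290/717⌉ − ⌈968/717⌉ = 2 − 2 = 0
n=3: ⌈(4·322+324)/717⌉ − ⌈(3·322+324)/717⌉ = ⌈1612/717⌉ − ⌈1290/717⌉ = 3 − 2 = 1
n=4: ⌈(5·322+324)/717⌉ − ⌈(4·322+324)/717⌉ = ⌈1934/717⌉ − ⌈1612/717⌉ = 3 − 3 = 0
n=5: ⌈(6·322+324)/717⌉ − ⌈(5·322+324)/717⌉ = ⌈2256/717⌉ − ⌈1934/717⌉ = 4 − 3 = 1
n=6: ⌈(7·322+324)/717⌉ − ⌈(6·322+324)/717⌉ = ⌈2578/717⌉ − ⌈2256/717⌉ = 4 − 4 = 0
n=7: ⌈(8·322+324)/717⌉ − ⌈(7·322+324)/717⌉ = ⌈2900/717⌉ − ⌈2578/717⌉ = 5 − 4 = 1
n=8: ⌈(9·322+324)/717⌉ − ⌈(8·322+324)/717⌉ = ⌈3222/717⌉ − ⌈2900/717⌉ = 5 − 5 = 0
n=9: ⌈(10·322+324)/717⌉ − ⌈(9·322+324)/717⌉ = ⌈3544/717⌉ − ⌈3222/717⌉ = 5 − 5 = 0
n=10: ⌈(11·322+324)/717⌉ − ⌈(10·322+324)/717⌉ = ⌈3866/717⌉ − ⌈3544/717⌉ = 6 − 5 = 1
n=11: ⌈(12·322+324)/717⌉ − ⌈(11·322+324)/717⌉ = ⌈4188/717⌉ − ⌈3866/717⌉ = 6 − 6 = 0
n=12: ⌈(13·322+324)/717⌉ − ⌈(12·322+324)/717⌉ = ⌈4510/717⌉ − ⌈4188/717⌉ = 7 − 6 = 1
n=13: ⌈(14·322+324)/717⌉ − ⌈(13·322+324)/717⌉ = ⌈4832/717⌉ − ⌈4510/717⌉ = 7 − 7 = 0
n=14: ⌈(15·322+324)/717⌉ − ⌈(14·322+324)/717⌉ = ⌈5154/717⌉ − ⌈4832/717⌉ = 8 − 7 = 1
n=15: ⌈(16·322+324)/717⌉ − ⌈(15·322+324)/717⌉ = ⌈5476/717⌉ − ⌈5154/717⌉ = 8 − 8 = 0
n=16: ⌈(17·322+324)/717⌉ − ⌈(16·322+324)/717⌉ = ⌈5798/717⌉ − ⌈5476/717⌉ = 9 − 8 = 1
n=17: ⌈(18·322+324)/717⌉ − ⌈(17·322+324)/717⌉ = ⌈6120/717⌉ − ⌈5798/717⌉ = 9 − 9 = 0
n=18: ⌈(19·322+324)/717⌉ − ⌈(18·322+324)/717⌉ = ⌈6442/717⌉ − ⌈6120/717⌉ = 9 − 9 = 0
n=19: ⌈(20·322+324)/717⌉ − ⌈(19·322+324)/717⌉ = ⌈6764/717⌉ − ⌈6442/717⌉ = 10 − 9 = 1
n=20: ⌈(21·322+324)/717⌉ − ⌈(20·322+324)/717⌉ = ⌈7086/717⌉ − ⌈6764/717⌉ = 10 − 10 = 0
n=21: ⌈(22·322+324)/717⌉ − ⌈(21·322+324)/717⌉ = ⌈7408/717⌉ − ⌈7086/717⌉ = 11 − 10 = 1
n=22: ⌈(23·322+324)/717⌉ − ⌈(22·322+324)/717⌉ = ⌈7730/717⌉ − ⌈7408/717⌉ = 11 − 11 = 0
n=23: ⌈(24·322+324)/717⌉ − ⌈(23·322+324)/717⌉ = ⌈8052/717⌉ − ⌈7730/717⌉ = 12 − 11 = 1
n=24: ⌈(25·322+324)/717⌉ − ⌈(24·322+324)/717⌉ = ⌈8374/717⌉ − ⌈8052/717⌉ = 12 − 12 = 0
n=25: ⌈(26·322+324)/717⌉ − ⌈(25·322+324)/717⌉ = ⌈8696/717⌉ − ⌈8374/717⌉ = 13 − 12 = 1
n=26: ⌈(27·322+324)/717⌉ − ⌈(26·322+324)/717⌉ = ⌈9018/717⌉ − ⌈8696/717⌉ = 13 − 13 = 0
n=27: ⌈(28·322+324)/717⌉ − ⌈(27·322+324)/717⌉ = ⌈9340/717⌉ − ⌈9018/717⌉ = 14 − 13 = 1
n=28: ⌈(29·322+324)/717⌉ − ⌈(28·322+324)/717⌉ = ⌈9662/717⌉ − ⌈9340/717⌉ = 14 − 14 = 0
n=29: ⌈(30·322+324)/717⌉ − ⌈(29·322+324)/717⌉ = ⌈9984/717⌉ − ⌈9662/717⌉ = 14 − 14 = 0
n=30: ⌈(31·322+324)/717⌉ − ⌈(30·322+324)/717⌉ = ⌈10306/717⌉ − ⌈9984/717⌉ = 15 − 14 = 1
n=31: ⌈(32·322+324)/717⌉ − ⌈(31·322+324)/717⌉ = ⌈10628/717⌉ − ⌈10306/717⌉ = 15 − 15 = 0
n=32: ⌈(33·322+324)/717⌉ − ⌈(32·322+324)/717⌉ = ⌈10950/717⌉ − ⌈10628/717⌉ = 16 − 15 = 1
n=33: ⌈(34·322+324)/717⌉ − ⌈(33·322+324)/717⌉ = ⌈11272/717⌉ − ⌈10950/717⌉ = 16 − 16 = 0
n=34: ⌈(35·322+324)/717⌉ − ⌈(34·322+324)/717⌉ = ⌈11594/717⌉ − ⌈11272/717⌉ = 17 − 16 = 1
n=35: ⌈(36·322+324)/717⌉ − ⌈(35·322+324)/717⌉ = ⌈11916/717⌉ − ⌈11594/717⌉ = 17 − 17 = 0
n=36: ⌈(37·322+324)/717⌉ − ⌈(36·322+324)/717⌉ = ⌈12238/717⌉ − ⌈11916/717⌉ = 18 − 17 = 1
n=37: ⌈(38·322+324)/717⌉ − ⌈(37·322+324)/717⌉ = ⌈12560/717⌉ − ⌈12238/717⌉ = 18 − 18 = 0
n=38: ⌈(39·322+324)/717⌉ − ⌈(38·322+324)/717⌉ = ⌈12882/717⌉ − ⌈12560/717⌉ = 18 − 18 = 0
n=39: ⌈(40·322+324)/717⌉ − ⌈(39·322+324)/717⌉ = ⌈13204/717⌉ − ⌈12882/717⌉ = 19 − 18 = 1
n=40: ⌈(41·322+324)/717⌉ − ⌈(40·322+324)/717⌉ = ⌈13526/717⌉ − ⌈13204/717⌉ = 19 − 19 = 0
n=41: ⌈(42·322+324)/717⌉ − ⌈(41·322+324)/717⌉ = ⌈13848/717⌉ − ⌈13526/717⌉ = 20 − 19 = 1
n=42: ⌈(43·322+324)/717⌉ − ⌈(42·322+324)/717⌉ = ⌈14170/717⌉ − ⌈13848/717⌉ = 20 − 20 = 0
n=43: ⌈(44·322+324)/717⌉ − ⌈(43·322+324)/717⌉ = ⌈14492/717⌉ − ⌈14170/717⌉ = 21 − 20 = 1
n=44: ⌈(45·322+324)/717⌉ − ⌈(44·322+324)/717⌉ = ⌈14814/717⌉ − ⌈14492/717⌉ = 21 − 21 = 0
n=45: ⌈(46·322+324)/717⌉ − ⌈(45·322+324)/717⌉ = ⌈15136/717⌉ − ⌈14814/717⌉ = 22 − 21 = 1
n=46: ⌈(47·322+324)/717⌉ − ⌈(46·322+324)/717⌉ = ⌈15458/717⌉ − ⌈15136/717⌉ = 22 − 22 = 0
n=47: ⌈(48·322+324)/717⌉ − ⌈(47·322+324)/717⌉ = ⌈15780/717⌉ − ⌈15458/717⌉ = 23 − 22 = 1
n=48: ⌈(49·322+324)/717⌉ − ⌈(48·322+324)/717⌉ = ⌈16102/717⌉ − ⌈15780/717⌉ = 23 − 23 = 0
n=49: ⌈(50·322+324)/717⌉ − ⌈(49·322+324)/717⌉ = ⌈16424/717⌉ − ⌈16102/717⌉ = 23 − 23 = 0
n=50: ⌈(51·322+324)/717⌉ − ⌈(50·322+324)/717⌉ = ⌈16746/717⌉ − ⌈16424/717⌉ = 24 − 23 = 1
n=51: ⌈(52·322+324)/717⌉ − ⌈(51·322+324)/717⌉ = ⌈17068/717⌉ − ⌈16746/717⌉ = 24 − 24 = 0
n=52: ⌈(53·322+324)/717⌉ − ⌈(52·322+324)/717⌉ = ⌈17390/717⌉ − ⌈17068/717⌉ = 25 − 24 = 1
n=53: ⌈(54·322+324)/717⌉ − ⌈(53·322+324)/717⌉ = ⌈17712/717⌉ − ⌈17390/717⌉ = 25 − 25 = 0
n=54: ⌈(55·322+324)/717⌉ − ⌈(54·322+324)/717⌉ = ⌈18034/717⌉ − ⌈17712/717⌉ = 26 − 25 = 1
n=55: ⌈(56·322+324)/717⌉ − ⌈(55·322+324)/717⌉ = ⌈18356/717⌉ − ⌈18034/717⌉ = 26 − 26 = 0
n=56: ⌈(57·322+324)/717⌉ − ⌈(56·322+324)/717⌉ = ⌈18678/717⌉ − ⌈18356/717⌉ = 27 − 26 = 1
n=57: ⌈(58·322+324)/717⌉ − ⌈(57·322+324)/717⌉ = ⌈19000/717⌉ − ⌈18678/717⌉ = 27 − 27 = 0
n=58: ⌈(59·322+324)/717⌉ − ⌈(58·322+324)/717⌉ = ⌈19322/717⌉ − ⌈19000/717⌉ = 27 − 27 = 0
n=59: ⌈(60·322+324)/717⌉ − ⌈(59·322+324)/717⌉ = ⌈19644/717⌉ − ⌈19322/717⌉ = 28 − 27 = 1
n=60: ⌈(61·322+324)/717⌉ − ⌈(60·322+324)/717⌉ = ⌈19966/717⌉ − ⌈19644/717⌉ = 28 − 28 = 0
n=61: ⌈(62·322+324)/717⌉ − ⌈(61·322+324)/717⌉ = ⌈20288/717⌉ − ⌈19966/717⌉ = 29 − 28 = 1
n=62: ⌈(63·322+324)/717⌉ − ⌈(62·322+324)/717⌉ = ⌈20610/717⌉ − ⌈20288/717⌉ = 29 − 29 = 0
n=63: ⌈(64·322+324)/717⌉ − ⌈(63·322+324)/717⌉ = ⌈20932/717⌉ − ⌈20610/717⌉ = 30 − 29 = 1
n=64: ⌈(65·322+324)/717⌉ − ⌈(64·322+324)/717⌉ = ⌈21254/717⌉ − ⌈20932/717⌉ = 30 − 30 = 0
n=65: ⌈(66·322+324)/717⌉ − ⌈(65·322+324)/717⌉ = ⌈21576/717⌉ − ⌈21254/717⌉ = 31 − 30 = 1
n=66: ⌈(67·322+324)/717⌉ − ⌈(66·322+324)/717⌉ = ⌈21898/717⌉ − ⌈21576/717⌉ = 31 − 31 = 0
n=67: ⌈(68·322+324)/717⌉ − ⌈(67·322+324)/717⌉ = ⌈22220/717⌉ − ⌈21898/717⌉ = 31 − 31 = 0
n=68: ⌈(69·322+324)/717⌉ − ⌈(68·322+324)/717⌉ = ⌈22542/717⌉ − ⌈22220/717⌉ = 32 − 31 = 1
n=69: ⌈(70·322+324)/717⌉ − ⌈(69·322+324)/717⌉ = ⌈22864/717⌉ − ⌈22542/717⌉ = 32 − 32 = 0
n=70: ⌈(71·322+324)/717⌉ − ⌈(70·322+324)/717⌉ = ⌈23186/717⌉ − ⌈22864/717⌉ = 33 − 32 = 1
n=71: ⌈(72·322+324)/717⌉ − ⌈(71·322+324)/717⌉ = ⌈23508/717⌉ − ⌈23186/717⌉ = 33 − 33 = 0
n=72: ⌈(73·322+324)/717⌉ − ⌈(72·322+324)/717⌉ = ⌈23830/717⌉ − ⌈23508/717⌉ = 34 − 33 = 1
n=73: ⌈(74·322+324)/717⌉ − ⌈(73·322+324)/717⌉ = ⌈24152/717⌉ − ⌈23830/717⌉ = 34 − 34 = 0
n=74: ⌈(75·322+324)/717⌉ − ⌈(74·322+324)/717⌉ = ⌈24474/717⌉ − ⌈24152/717⌉ = 35 − 34 = 1
n=75: ⌈(76·322+324)/717⌉ − ⌈(75·322+324)/717⌉ = ⌈24796/717⌉ − ⌈24474/717⌉ = 35 − 35 = 0
n=76: ⌈(77·322+324)/717⌉ − ⌈(76·322+324)/717⌉ = ⌈25118/717⌉ − ⌈24796/717⌉ = 36 − 35 = 1
n=77: ⌈(78·322+324)/717⌉ − ⌈(77·322+324)/717⌉ = ⌈25440/717⌉ − ⌈25118/717⌉ = 36 − 36 = 0
n=78: ⌈(79·322+324)/717⌉ − ⌈(78·322+324)/717⌉ = ⌈25762/717⌉ − ⌈25440/717⌉ = 36 − 36 = 0
n=79: ⌈(80·322+324)/717⌉ − ⌈(79·322+324)/717⌉ = ⌈26084/717⌉ − ⌈25762/717⌉ = 37 − 36 = 1
n=80: ⌈(81·322+324)/717⌉ − ⌈(80·322+324)/717⌉ = ⌈26406/717⌉ − ⌈26084/717⌉ = 37 − 37 = 0
n=81: ⌈(82·322+324)/717⌉ − ⌈(81·322+324)/717⌉ = ⌈26728/717⌉ − ⌈26406/717⌉ = 38 − 37 = 1
n=82: ⌈(83·322+324)/717⌉ − ⌈(82·322+324)/717⌉ = ⌈27050/717⌉ − ⌈26728/717⌉ = 38 − 38 = 0
n=83: ⌈(84·322+324)/717⌉ − ⌈(83·322+324)/717⌉ = ⌈27372/717⌉ − ⌈27050/717⌉ = 39 − 38 = 1
n=84: ⌈(85·322+324)/717⌉ − ⌈(84·322+324)/717⌉ = ⌈27694/717⌉ − ⌈27372/717⌉ = 39 − 39 = 0
n=85: ⌈(86·322+324)/717⌉ − ⌈(85·322+324)/717⌉ = ⌈28016/717⌉ − ⌈27694/717⌉ = 40 − 39 = 1
n=86: ⌈(87·322+324)/717⌉ − ⌈(86·322+324)/717⌉ = ⌈28338/717⌉ − ⌈28016/717⌉ = 40 − 40 = 0
n=87: ⌈(88·322+324)/717⌉ − ⌈(87·322+324)/717⌉ = ⌈28660/717⌉ − ⌈28338/717⌉ = 40 − 40 = 0


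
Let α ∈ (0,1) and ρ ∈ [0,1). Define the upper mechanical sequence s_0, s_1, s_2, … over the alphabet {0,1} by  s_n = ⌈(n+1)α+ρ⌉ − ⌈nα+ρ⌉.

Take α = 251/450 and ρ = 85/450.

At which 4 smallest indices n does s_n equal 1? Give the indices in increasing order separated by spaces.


n=0: ⌈336/450⌉−⌈85/450⌉ = 1−1 = 0
n=1: ⌈587/450⌉−⌈336/450⌉ = 2−1 = 1  ← one
n=2: ⌈838/450⌉−⌈587/450⌉ = 2−2 = 0
n=3: ⌈1089/450⌉−⌈838/450⌉ = 3−2 = 1  ← one
n=4: ⌈1340/450⌉−⌈1089/450⌉ = 3−3 = 0
n=5: ⌈1591/450⌉−⌈1340/450⌉ = 4−3 = 1  ← one
n=6: ⌈1842/450⌉−⌈1591/450⌉ = 5−4 = 1  ← one
positions of the first 4 ones: 1 3 5 6

1 3 5 6


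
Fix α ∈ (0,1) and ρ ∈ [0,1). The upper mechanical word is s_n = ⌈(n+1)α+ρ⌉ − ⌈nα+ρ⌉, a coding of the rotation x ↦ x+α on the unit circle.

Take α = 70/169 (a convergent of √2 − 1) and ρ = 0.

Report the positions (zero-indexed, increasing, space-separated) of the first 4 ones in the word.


0 2 4 7

n=0: ⌈70/169⌉−⌈0/169⌉ = 1−0 = 1  ← one
n=1: ⌈140/169⌉−⌈70/169⌉ = 1−1 = 0
n=2: ⌈210/169⌉−⌈140/169⌉ = 2−1 = 1  ← one
n=3: ⌈280/169⌉−⌈210/169⌉ = 2−2 = 0
n=4: ⌈350/169⌉−⌈280/169⌉ = 3−2 = 1  ← one
n=5: ⌈420/169⌉−⌈350/169⌉ = 3−3 = 0
n=6: ⌈490/169⌉−⌈420/169⌉ = 3−3 = 0
n=7: ⌈560/169⌉−⌈490/169⌉ = 4−3 = 1  ← one
positions of the first 4 ones: 0 2 4 7


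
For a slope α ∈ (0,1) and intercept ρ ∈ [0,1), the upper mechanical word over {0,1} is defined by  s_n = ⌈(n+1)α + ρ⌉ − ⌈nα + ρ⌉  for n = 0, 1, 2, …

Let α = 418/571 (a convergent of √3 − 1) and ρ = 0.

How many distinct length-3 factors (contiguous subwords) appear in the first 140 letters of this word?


4

t_n = ⌈(n·418)/571⌉ for n = 0 … 140:
  n=0…9: ⌈0/571⌉=0 ⌈418/571⌉=1 ⌈836/571⌉=2 ⌈1254/571⌉=3 ⌈1672/571⌉=3 ⌈2090/571⌉=4 ⌈2508/571⌉=5 ⌈2926/571⌉=6 ⌈3344/571⌉=6 ⌈3762/571⌉=7
  n=10…19: ⌈4180/571⌉=8 ⌈4598/571⌉=9 ⌈5016/571⌉=9 ⌈5434/571⌉=10 ⌈5852/571⌉=11 ⌈6270/571⌉=11 ⌈6688/571⌉=12 ⌈7106/571⌉=13 ⌈7524/571⌉=14 ⌈7942/571⌉=14
  n=20…29: ⌈8360/571⌉=15 ⌈8778/571⌉=16 ⌈9196/571⌉=17 ⌈9614/571⌉=17 ⌈10032/571⌉=18 ⌈10450/571⌉=19 ⌈10868/571⌉=20 ⌈11286/571⌉=20 ⌈11704/571⌉=21 ⌈12122/571⌉=22
  n=30…39: ⌈12540/571⌉=22 ⌈12958/571⌉=23 ⌈13376/571⌉=24 ⌈13794/571⌉=25 ⌈14212/571⌉=25 ⌈14630/571⌉=26 ⌈15048/571⌉=27 ⌈15466/571⌉=28 ⌈15884/571⌉=28 ⌈16302/571⌉=29
  n=40…49: ⌈16720/571⌉=30 ⌈17138/571⌉=31 ⌈17556/571⌉=31 ⌈17974/571⌉=32 ⌈18392/571⌉=33 ⌈18810/571⌉=33 ⌈19228/571⌉=34 ⌈19646/571⌉=35 ⌈20064/571⌉=36 ⌈20482/571⌉=36
  n=50…59: ⌈20900/571⌉=37 ⌈21318/571⌉=38 ⌈21736/571⌉=39 ⌈22154/571⌉=39 ⌈22572/571⌉=40 ⌈22990/571⌉=41 ⌈23408/571⌉=41 ⌈23826/571⌉=42 ⌈24244/571⌉=43 ⌈24662/571⌉=44
  n=60…69: ⌈25080/571⌉=44 ⌈25498/571⌉=45 ⌈25916/571⌉=46 ⌈26334/571⌉=47 ⌈26752/571⌉=47 ⌈27170/571⌉=48 ⌈27588/571⌉=49 ⌈28006/571⌉=50 ⌈28424/571⌉=50 ⌈28842/571⌉=51
  n=70…79: ⌈29260/571⌉=52 ⌈29678/571⌉=52 ⌈30096/571⌉=53 ⌈30514/571⌉=54 ⌈30932/571⌉=55 ⌈31350/571⌉=55 ⌈31768/571⌉=56 ⌈32186/571⌉=57 ⌈32604/571⌉=58 ⌈33022/571⌉=58
  n=80…89: ⌈33440/571⌉=59 ⌈33858/571⌉=60 ⌈34276/571⌉=61 ⌈34694/571⌉=61 ⌈35112/571⌉=62 ⌈35530/571⌉=63 ⌈35948/571⌉=63 ⌈36366/571⌉=64 ⌈36784/571⌉=65 ⌈37202/571⌉=66
  n=90…99: ⌈37620/571⌉=66 ⌈38038/571⌉=67 ⌈38456/571⌉=68 ⌈38874/571⌉=69 ⌈39292/571⌉=69 ⌈39710/571⌉=70 ⌈40128/571⌉=71 ⌈40546/571⌉=72 ⌈40964/571⌉=72 ⌈41382/571⌉=73
  n=100…109: ⌈41800/571⌉=74 ⌈42218/571⌉=74 ⌈42636/571⌉=75 ⌈43054/571⌉=76 ⌈43472/571⌉=77 ⌈43890/571⌉=77 ⌈44308/571⌉=78 ⌈44726/571⌉=79 ⌈45144/571⌉=80 ⌈45562/571⌉=80
  n=110…119: ⌈45980/571⌉=81 ⌈46398/571⌉=82 ⌈46816/571⌉=82 ⌈47234/571⌉=83 ⌈47652/571⌉=84 ⌈48070/571⌉=85 ⌈48488/571⌉=85 ⌈48906/571⌉=86 ⌈49324/571⌉=87 ⌈49742/571⌉=88
  n=120…129: ⌈50160/571⌉=88 ⌈50578/571⌉=89 ⌈50996/571⌉=90 ⌈51414/571⌉=91 ⌈51832/571⌉=91 ⌈52250/571⌉=92 ⌈52668/571⌉=93 ⌈53086/571⌉=93 ⌈53504/571⌉=94 ⌈53922/571⌉=95
  n=130…139: ⌈54340/571⌉=96 ⌈54758/571⌉=96 ⌈55176/571⌉=97 ⌈55594/571⌉=98 ⌈56012/571⌉=99 ⌈56430/571⌉=99 ⌈56848/571⌉=100 ⌈57266/571⌉=101 ⌈57684/571⌉=102 ⌈58102/571⌉=102
  n=140: ⌈58520/571⌉=103
s_n = t_(n+1) − t_n for n = 0 … 139 gives
prefix = 11101110111011011101110111011011101110111011011101110110111011101110110111011101110110111011101110110111011101101110111011101101110111011101
slide a length-3 window over [0..2] … [137..139] (138 windows); first occurrence of each distinct factor:
  [  0..  2] 111
  [  1..  3] 110
  [  2..  4] 101
  [  3..  5] 011
  (the other 134 windows repeat one of these)
distinct factors: {011, 101, 110, 111}
count = 4  (Sturmian bound for length 3 is 4)


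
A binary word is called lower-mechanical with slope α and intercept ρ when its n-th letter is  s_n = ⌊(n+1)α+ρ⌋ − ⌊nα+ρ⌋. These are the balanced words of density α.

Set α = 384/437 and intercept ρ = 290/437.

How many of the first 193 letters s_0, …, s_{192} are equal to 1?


#1s = Σ_{n=0}^{192} s_n = Σ_{n=0}^{192} (⌊(n+1)α+ρ⌋ − ⌊nα+ρ⌋)
the sum telescopes: every ⌊nα+ρ⌋ with 0 < n < 193 appears once with + and once with −, leaving ⌊193α+ρ⌋ − ⌊0·α+ρ⌋
193α + ρ = (193·384 + 290) / 437 = 74402/437
ρ = 290/437
⌊74402/437⌋ = 170,  ⌊290/437⌋ = 0
#1s = 170 − 0 = 170

170
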